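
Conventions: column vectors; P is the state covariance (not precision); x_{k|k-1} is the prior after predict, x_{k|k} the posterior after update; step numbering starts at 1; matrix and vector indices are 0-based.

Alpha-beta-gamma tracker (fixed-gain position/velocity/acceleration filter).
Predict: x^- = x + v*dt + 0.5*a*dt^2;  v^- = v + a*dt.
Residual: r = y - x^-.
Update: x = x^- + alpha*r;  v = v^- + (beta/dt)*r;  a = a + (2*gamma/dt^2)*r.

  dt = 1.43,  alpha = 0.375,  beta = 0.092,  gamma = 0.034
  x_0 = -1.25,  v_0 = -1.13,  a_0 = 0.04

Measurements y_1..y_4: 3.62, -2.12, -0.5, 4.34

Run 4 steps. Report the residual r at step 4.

resid = 5.3131

step 1: x_pred=-2.8250  r=6.4450  x^+=-0.4081  v^+=-0.6582  a^+=0.2543
step 2: x_pred=-1.0893  r=-1.0307  x^+=-1.4758  v^+=-0.3608  a^+=0.2200
step 3: x_pred=-1.7667  r=1.2667  x^+=-1.2917  v^+=0.0354  a^+=0.2622
step 4: x_pred=-0.9731  r=5.3131  x^+=1.0193  v^+=0.7521  a^+=0.4388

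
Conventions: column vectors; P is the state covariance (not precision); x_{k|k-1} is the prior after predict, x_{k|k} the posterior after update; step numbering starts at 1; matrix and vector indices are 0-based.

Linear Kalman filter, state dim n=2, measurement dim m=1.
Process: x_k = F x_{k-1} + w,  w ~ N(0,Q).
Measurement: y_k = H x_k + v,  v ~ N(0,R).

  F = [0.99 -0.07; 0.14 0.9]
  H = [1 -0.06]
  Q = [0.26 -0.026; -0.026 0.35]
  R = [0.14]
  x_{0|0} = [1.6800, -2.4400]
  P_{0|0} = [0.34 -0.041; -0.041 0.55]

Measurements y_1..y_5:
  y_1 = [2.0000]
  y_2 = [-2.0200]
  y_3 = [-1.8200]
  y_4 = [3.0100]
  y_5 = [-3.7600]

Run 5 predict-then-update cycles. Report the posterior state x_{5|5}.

step 1: x^-=[1.8340, -1.9608]  P^-=[0.6016 -0.0497; -0.0497 0.7918]  S=[0.7504]  K=[0.8057; -0.1295]  nu=[0.0484]  x^+=[1.8730, -1.9671]  P^+=[0.1145 0.0286; 0.0286 0.7793]
step 2: x^-=[1.9919, -1.5081]  P^-=[0.3721 -0.0340; -0.0340 0.9907]  S=[0.5197]  K=[0.7198; -0.1798]  nu=[-4.1024]  x^+=[-0.9612, -0.7706]  P^+=[0.1028 0.0333; 0.0333 0.9739]
step 3: x^-=[-0.8976, -0.8281]  P^-=[0.3609 -0.0438; -0.0438 1.1492]  S=[0.5103]  K=[0.7124; -0.2210]  nu=[-0.9721]  x^+=[-1.5901, -0.6133]  P^+=[0.1019 0.0365; 0.0365 1.1243]
step 4: x^-=[-1.5313, -0.7746]  P^-=[0.3603 -0.0505; -0.0505 1.2719]  S=[0.5110]  K=[0.7111; -0.2482]  nu=[4.4948]  x^+=[1.6651, -1.8903]  P^+=[0.1019 0.0397; 0.0397 1.2404]
step 5: x^-=[1.7808, -1.4681]  P^-=[0.3605 -0.0551; -0.0551 1.3667]  S=[0.5120]  K=[0.7105; -0.2677]  nu=[-5.6289]  x^+=[-2.2186, 0.0386]  P^+=[0.1020 0.0423; 0.0423 1.3300]

x_post = [-2.2186, 0.0386]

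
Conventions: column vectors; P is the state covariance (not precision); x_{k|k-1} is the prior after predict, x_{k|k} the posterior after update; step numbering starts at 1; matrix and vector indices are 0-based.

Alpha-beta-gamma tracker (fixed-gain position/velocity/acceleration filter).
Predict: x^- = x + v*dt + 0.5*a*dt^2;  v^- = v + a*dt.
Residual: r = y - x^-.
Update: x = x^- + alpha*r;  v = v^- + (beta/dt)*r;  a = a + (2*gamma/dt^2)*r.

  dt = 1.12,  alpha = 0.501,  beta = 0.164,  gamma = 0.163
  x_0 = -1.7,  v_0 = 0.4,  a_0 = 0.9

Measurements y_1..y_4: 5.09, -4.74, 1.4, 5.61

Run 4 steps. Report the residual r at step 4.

step 1: x_pred=-0.6875  r=5.7775  x^+=2.2070  v^+=2.2540  a^+=2.4015
step 2: x_pred=6.2377  r=-10.9777  x^+=0.7379  v^+=3.3362  a^+=-0.4515
step 3: x_pred=4.1913  r=-2.7913  x^+=2.7929  v^+=2.4219  a^+=-1.1769
step 4: x_pred=4.7672  r=0.8428  x^+=5.1894  v^+=1.2272  a^+=-0.9578

resid = 0.8428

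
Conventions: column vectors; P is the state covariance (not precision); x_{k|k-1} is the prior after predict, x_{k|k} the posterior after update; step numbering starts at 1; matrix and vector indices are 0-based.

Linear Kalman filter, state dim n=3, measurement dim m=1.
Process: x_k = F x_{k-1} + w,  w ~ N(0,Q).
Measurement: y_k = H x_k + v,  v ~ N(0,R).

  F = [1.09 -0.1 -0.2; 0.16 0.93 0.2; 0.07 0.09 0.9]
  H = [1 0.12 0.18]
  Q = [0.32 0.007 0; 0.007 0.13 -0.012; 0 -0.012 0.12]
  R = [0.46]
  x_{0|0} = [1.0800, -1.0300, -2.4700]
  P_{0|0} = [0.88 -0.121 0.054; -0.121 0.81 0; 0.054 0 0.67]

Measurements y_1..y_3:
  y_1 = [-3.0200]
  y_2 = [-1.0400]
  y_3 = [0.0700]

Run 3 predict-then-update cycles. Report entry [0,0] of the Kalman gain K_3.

K[0,0] = 0.6608

step 1: x^-=[1.7742, -1.2791, -2.2401]  P^-=[1.4033 -0.0523 -0.0196; -0.0523 0.8473 0.1852; -0.0196 0.1852 0.6789]  S=[1.8859]  K=[0.7389; 0.0438; 0.0662]  nu=[-4.2375]  x^+=[-1.3569, -1.4649, -2.5207]  P^+=[0.3736 -0.1134 -0.1118; -0.1134 0.8437 0.1797; -0.1118 0.1797 0.6706]
step 2: x^-=[-0.8284, -2.0836, -2.4954]  P^-=[0.8798 -0.2041 -0.2377; -0.2041 0.9221 0.3105; -0.2377 0.3105 0.6854]  S=[1.2542]  K=[0.6479; -0.0300; -0.0614]  nu=[0.4876]  x^+=[-0.5125, -2.0982, -2.5254]  P^+=[0.3534 -0.1798 -0.1878; -0.1798 0.9209 0.3082; -0.1878 0.3082 0.6807]
step 3: x^-=[0.1563, -2.5384, -2.4975]  P^-=[0.9097 -0.3220 -0.3351; -0.3220 1.0119 0.4111; -0.3351 0.4111 0.7046]  S=[1.2269]  K=[0.6608; -0.1032; -0.1295]  nu=[0.6679]  x^+=[0.5976, -2.6073, -2.5840]  P^+=[0.3740 -0.2384 -0.2301; -0.2384 0.9989 0.3947; -0.2301 0.3947 0.6840]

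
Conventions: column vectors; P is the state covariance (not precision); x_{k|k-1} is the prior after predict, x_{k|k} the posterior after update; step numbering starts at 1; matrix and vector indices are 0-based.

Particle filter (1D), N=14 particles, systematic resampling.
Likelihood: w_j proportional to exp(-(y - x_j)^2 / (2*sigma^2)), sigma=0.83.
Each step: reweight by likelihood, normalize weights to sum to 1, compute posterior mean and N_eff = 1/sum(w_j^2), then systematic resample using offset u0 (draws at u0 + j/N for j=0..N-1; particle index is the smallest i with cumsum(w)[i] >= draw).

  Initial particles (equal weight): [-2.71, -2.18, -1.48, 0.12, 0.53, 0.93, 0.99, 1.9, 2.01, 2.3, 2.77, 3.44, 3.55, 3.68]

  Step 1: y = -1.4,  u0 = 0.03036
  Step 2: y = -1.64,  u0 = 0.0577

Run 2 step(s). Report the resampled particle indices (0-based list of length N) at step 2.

resampled_idx = [1, 2, 3, 4, 5, 6, 6, 7, 8, 9, 9, 10, 11, 11]

step 1: w=[0.1299, 0.2902, 0.4492, 0.0844, 0.0302, 0.0088, 0.0071, 0.0002, 0.0001, 0.0000, 0.0000, 0.0000, 0.0000, 0.0000]  mean=-1.6073  Neff=3.2157  idx=[0, 0, 1, 1, 1, 1, 2, 2, 2, 2, 2, 2, 3, 4]
step 2: w=[0.0430, 0.0430, 0.0798, 0.0798, 0.0798, 0.0798, 0.0968, 0.0968, 0.0968, 0.0968, 0.0968, 0.0968, 0.0104, 0.0032]  mean=-1.7861  Neff=11.6853  idx=[1, 2, 3, 4, 5, 6, 6, 7, 8, 9, 9, 10, 11, 11]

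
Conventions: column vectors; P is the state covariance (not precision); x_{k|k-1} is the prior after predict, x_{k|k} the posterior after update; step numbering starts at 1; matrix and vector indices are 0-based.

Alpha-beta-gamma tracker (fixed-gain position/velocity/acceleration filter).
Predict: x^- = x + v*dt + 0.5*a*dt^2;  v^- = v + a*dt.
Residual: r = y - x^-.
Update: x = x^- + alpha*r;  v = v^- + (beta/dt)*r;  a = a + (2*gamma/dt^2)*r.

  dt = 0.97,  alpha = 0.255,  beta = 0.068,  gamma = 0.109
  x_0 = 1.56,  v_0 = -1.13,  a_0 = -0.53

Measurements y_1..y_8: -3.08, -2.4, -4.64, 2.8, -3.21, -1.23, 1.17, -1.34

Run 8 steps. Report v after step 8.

v_post = 12.6446

step 1: x_pred=0.2146  r=-3.2946  x^+=-0.6256  v^+=-1.8751  a^+=-1.2933
step 2: x_pred=-3.0528  r=0.6528  x^+=-2.8863  v^+=-3.0838  a^+=-1.1421
step 3: x_pred=-6.4149  r=1.7749  x^+=-5.9623  v^+=-4.0672  a^+=-0.7308
step 4: x_pred=-10.2513  r=13.0513  x^+=-6.9232  v^+=-3.8612  a^+=2.2931
step 5: x_pred=-9.5898  r=6.3798  x^+=-7.9630  v^+=-1.1897  a^+=3.7712
step 6: x_pred=-7.3428  r=6.1128  x^+=-5.7840  v^+=2.8970  a^+=5.1875
step 7: x_pred=-0.5335  r=1.7035  x^+=-0.0991  v^+=8.0483  a^+=5.5822
step 8: x_pred=10.3339  r=-11.6739  x^+=7.3570  v^+=12.6446  a^+=2.8774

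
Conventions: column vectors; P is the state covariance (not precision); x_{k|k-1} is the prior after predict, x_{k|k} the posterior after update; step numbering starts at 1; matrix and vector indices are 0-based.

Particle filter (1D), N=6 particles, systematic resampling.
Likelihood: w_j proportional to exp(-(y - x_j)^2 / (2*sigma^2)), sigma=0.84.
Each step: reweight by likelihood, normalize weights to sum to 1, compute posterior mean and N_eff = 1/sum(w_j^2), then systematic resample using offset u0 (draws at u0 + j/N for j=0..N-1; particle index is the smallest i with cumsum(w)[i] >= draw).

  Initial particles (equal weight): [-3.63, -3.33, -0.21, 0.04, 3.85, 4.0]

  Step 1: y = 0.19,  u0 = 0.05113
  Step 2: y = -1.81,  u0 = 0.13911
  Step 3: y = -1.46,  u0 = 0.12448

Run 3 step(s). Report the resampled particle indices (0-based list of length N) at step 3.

resampled_idx = [0, 1, 2, 3, 4, 5]

step 1: w=[0.0000, 0.0001, 0.4756, 0.5243, 0.0000, 0.0000]  mean=-0.0790  Neff=1.9959  idx=[2, 2, 2, 3, 3, 3]
step 2: w=[0.2161, 0.2161, 0.2161, 0.1173, 0.1173, 0.1173]  mean=-0.1221  Neff=5.5154  idx=[0, 1, 2, 2, 4, 5]
step 3: w=[0.1913, 0.1913, 0.1913, 0.1913, 0.1175, 0.1175]  mean=-0.1513  Neff=5.7498  idx=[0, 1, 2, 3, 4, 5]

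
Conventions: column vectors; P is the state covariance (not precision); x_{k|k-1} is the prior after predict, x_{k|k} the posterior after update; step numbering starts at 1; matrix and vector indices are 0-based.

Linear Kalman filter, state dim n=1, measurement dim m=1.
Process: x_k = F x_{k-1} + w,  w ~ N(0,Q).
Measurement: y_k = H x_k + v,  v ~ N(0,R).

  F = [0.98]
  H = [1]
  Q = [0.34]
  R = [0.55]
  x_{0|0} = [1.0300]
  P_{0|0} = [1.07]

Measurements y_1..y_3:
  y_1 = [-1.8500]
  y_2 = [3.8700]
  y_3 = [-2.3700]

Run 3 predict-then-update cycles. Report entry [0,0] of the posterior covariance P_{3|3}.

step 1: x^-=[1.0094]  P^-=[1.3676]  S=[1.9176]  K=[0.7132]  nu=[-2.8594]  x^+=[-1.0299]  P^+=[0.3923]
step 2: x^-=[-1.0093]  P^-=[0.7167]  S=[1.2667]  K=[0.5658]  nu=[4.8793]  x^+=[1.7514]  P^+=[0.3112]
step 3: x^-=[1.7164]  P^-=[0.6389]  S=[1.1889]  K=[0.5374]  nu=[-4.0864]  x^+=[-0.4795]  P^+=[0.2956]

P_post[0,0] = 0.2956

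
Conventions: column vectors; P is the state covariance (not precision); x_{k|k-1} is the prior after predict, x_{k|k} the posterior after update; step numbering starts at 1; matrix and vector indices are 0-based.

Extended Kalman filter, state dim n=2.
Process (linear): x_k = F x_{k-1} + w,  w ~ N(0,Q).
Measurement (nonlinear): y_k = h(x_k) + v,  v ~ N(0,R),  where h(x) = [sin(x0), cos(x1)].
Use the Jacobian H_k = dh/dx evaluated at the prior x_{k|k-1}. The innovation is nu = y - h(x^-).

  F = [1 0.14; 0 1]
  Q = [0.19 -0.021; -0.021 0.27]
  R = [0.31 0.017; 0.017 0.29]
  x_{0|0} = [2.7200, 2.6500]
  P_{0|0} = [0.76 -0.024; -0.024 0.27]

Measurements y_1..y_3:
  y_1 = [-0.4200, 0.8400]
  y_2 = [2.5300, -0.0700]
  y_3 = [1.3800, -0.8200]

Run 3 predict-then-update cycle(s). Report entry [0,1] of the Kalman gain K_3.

K[0,1] = -0.0075

step 1: x^-=[3.0910, 2.6500]  P^-=[0.9486 -0.0072; -0.0072 0.5400]  H_jac=[-0.9987 0.0000; 0.0000 -0.4720]  S=[1.2561 0.0136; 0.0136 0.4103]  K=[-0.7545 0.0333; 0.0125 -0.6216]  nu=[-0.4706, 1.7216]  x^+=[3.5034, 1.5740]  P^+=[0.2336 0.0067; 0.0067 0.3815]
step 2: x^-=[3.7238, 1.5740]  P^-=[0.4330 0.0391; 0.0391 0.6515]  H_jac=[-0.8353 0.0000; 0.0000 -1.0000]  S=[0.6121 0.0497; 0.0497 0.9415]  K=[-0.5900 -0.0104; 0.0028 -0.6921]  nu=[3.0798, -0.0668]  x^+=[1.9073, 1.6288]  P^+=[0.2192 0.0131; 0.0131 0.2007]
step 3: x^-=[2.1353, 1.6288]  P^-=[0.4168 0.0201; 0.0201 0.4707]  H_jac=[-0.5350 0.0000; 0.0000 -0.9983]  S=[0.4293 0.0278; 0.0278 0.7591]  K=[-0.5189 -0.0075; 0.0150 -0.6195]  nu=[0.5351, -0.7620]  x^+=[1.8633, 2.1089]  P^+=[0.3009 0.0110; 0.0110 0.1797]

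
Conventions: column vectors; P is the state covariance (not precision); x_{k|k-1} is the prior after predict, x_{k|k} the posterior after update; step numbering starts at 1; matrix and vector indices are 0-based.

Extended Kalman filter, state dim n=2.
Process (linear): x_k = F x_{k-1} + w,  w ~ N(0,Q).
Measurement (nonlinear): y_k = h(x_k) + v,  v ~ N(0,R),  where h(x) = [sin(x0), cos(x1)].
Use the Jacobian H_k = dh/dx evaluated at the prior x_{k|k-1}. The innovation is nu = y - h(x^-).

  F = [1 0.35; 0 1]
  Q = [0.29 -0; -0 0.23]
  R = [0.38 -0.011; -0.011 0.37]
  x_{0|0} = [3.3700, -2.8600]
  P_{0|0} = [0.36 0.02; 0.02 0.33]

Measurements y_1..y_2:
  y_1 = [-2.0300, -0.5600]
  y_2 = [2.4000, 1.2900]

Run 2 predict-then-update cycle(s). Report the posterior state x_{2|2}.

x_post = [1.7858, -1.3330]

step 1: x^-=[2.3690, -2.8600]  P^-=[0.7044 0.1355; 0.1355 0.5600]  H_jac=[-0.7161 0.0000; 0.0000 0.2779]  S=[0.7412 -0.0380; -0.0380 0.4132]  K=[-0.6791 0.0287; -0.1121 0.3663]  nu=[-2.7280, 0.4006]  x^+=[4.2330, -2.4073]  P^+=[0.3608 0.0651; 0.0651 0.4921]
step 2: x^-=[3.3905, -2.4073]  P^-=[0.7567 0.2374; 0.2374 0.7221]  H_jac=[-0.9692 0.0000; 0.0000 0.6700]  S=[1.0908 -0.1652; -0.1652 0.6942]  K=[-0.6615 0.0718; -0.1093 0.6710]  nu=[2.6463, 2.0323]  x^+=[1.7858, -1.3330]  P^+=[0.2602 0.0505; 0.0505 0.3723]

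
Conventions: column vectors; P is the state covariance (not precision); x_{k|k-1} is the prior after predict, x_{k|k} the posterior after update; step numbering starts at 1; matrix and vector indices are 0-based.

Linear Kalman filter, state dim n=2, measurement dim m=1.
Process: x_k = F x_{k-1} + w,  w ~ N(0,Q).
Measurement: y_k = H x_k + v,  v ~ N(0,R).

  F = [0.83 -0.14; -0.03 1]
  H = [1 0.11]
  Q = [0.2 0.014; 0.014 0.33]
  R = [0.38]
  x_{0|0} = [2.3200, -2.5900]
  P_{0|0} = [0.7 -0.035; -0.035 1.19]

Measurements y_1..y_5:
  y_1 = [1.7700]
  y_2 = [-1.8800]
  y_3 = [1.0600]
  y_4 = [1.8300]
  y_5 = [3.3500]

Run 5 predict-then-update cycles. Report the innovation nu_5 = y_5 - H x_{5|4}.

innov = [1.9305]

step 1: x^-=[2.2882, -2.6596]  P^-=[0.7137 -0.1992; -0.1992 1.5227]  S=[1.0683]  K=[0.6476; -0.0297]  nu=[-0.2256]  x^+=[2.1421, -2.6529]  P^+=[0.2657 -0.1787; -0.1787 1.5218]
step 2: x^-=[2.1493, -2.7172]  P^-=[0.4544 -0.3547; -0.3547 1.8627]  S=[0.7789]  K=[0.5333; -0.1923]  nu=[-3.7304]  x^+=[0.1599, -1.9996]  P^+=[0.2329 -0.2748; -0.2748 1.8339]
step 3: x^-=[0.4127, -2.0044]  P^-=[0.4602 -0.4778; -0.4778 2.1806]  S=[0.7615]  K=[0.5354; -0.3125]  nu=[0.8678]  x^+=[0.8773, -2.2756]  P^+=[0.2420 -0.3504; -0.3504 2.1063]
step 4: x^-=[1.0467, -2.3019]  P^-=[0.4894 -0.5792; -0.5792 2.4575]  S=[0.7717]  K=[0.5516; -0.4003]  nu=[1.0365]  x^+=[1.6185, -2.7168]  P^+=[0.2546 -0.4088; -0.4088 2.3339]
step 5: x^-=[1.7237, -2.7653]  P^-=[0.5161 -0.6601; -0.6601 2.6886]  S=[0.7834]  K=[0.5661; -0.4651]  nu=[1.9305]  x^+=[2.8166, -3.6632]  P^+=[0.2651 -0.4538; -0.4538 2.5192]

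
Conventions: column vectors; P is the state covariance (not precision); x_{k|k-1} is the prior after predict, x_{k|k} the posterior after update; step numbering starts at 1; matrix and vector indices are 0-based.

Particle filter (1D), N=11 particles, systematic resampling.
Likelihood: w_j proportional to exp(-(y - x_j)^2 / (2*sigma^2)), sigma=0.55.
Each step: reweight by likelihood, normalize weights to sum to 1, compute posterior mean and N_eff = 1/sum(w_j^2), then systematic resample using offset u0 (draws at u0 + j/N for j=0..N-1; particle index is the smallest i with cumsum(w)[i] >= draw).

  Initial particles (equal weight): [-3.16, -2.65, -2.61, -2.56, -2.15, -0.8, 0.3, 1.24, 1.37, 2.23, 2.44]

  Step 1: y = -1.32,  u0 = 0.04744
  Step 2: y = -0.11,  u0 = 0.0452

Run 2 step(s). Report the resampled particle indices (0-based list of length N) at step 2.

resampled_idx = [5, 5, 6, 6, 7, 7, 8, 9, 9, 10, 10]

step 1: w=[0.0032, 0.0458, 0.0545, 0.0671, 0.2730, 0.5453, 0.0111, 0.0000, 0.0000, 0.0000, 0.0000]  mean=-1.4652  Neff=2.6209  idx=[1, 3, 4, 4, 4, 5, 5, 5, 5, 5, 5]
step 2: w=[0.0000, 0.0000, 0.0004, 0.0004, 0.0004, 0.1665, 0.1665, 0.1665, 0.1665, 0.1665, 0.1665]  mean=-0.8016  Neff=6.0139  idx=[5, 5, 6, 6, 7, 7, 8, 9, 9, 10, 10]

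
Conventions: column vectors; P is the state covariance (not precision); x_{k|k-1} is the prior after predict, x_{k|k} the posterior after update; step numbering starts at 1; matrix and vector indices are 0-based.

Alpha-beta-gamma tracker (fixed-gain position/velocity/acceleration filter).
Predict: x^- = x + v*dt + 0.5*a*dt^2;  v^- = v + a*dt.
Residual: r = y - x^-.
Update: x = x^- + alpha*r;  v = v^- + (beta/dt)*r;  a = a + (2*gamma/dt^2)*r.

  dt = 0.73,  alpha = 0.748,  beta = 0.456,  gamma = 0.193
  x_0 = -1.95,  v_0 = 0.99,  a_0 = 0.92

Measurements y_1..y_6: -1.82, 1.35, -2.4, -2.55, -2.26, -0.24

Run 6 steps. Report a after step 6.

step 1: x_pred=-0.9822  r=-0.8378  x^+=-1.6089  v^+=1.1382  a^+=0.3131
step 2: x_pred=-0.6945  r=2.0445  x^+=0.8348  v^+=2.6439  a^+=1.7940
step 3: x_pred=3.2429  r=-5.6429  x^+=-0.9780  v^+=0.4287  a^+=-2.2933
step 4: x_pred=-1.2761  r=-1.2739  x^+=-2.2290  v^+=-2.0412  a^+=-3.2161
step 5: x_pred=-4.5759  r=2.3159  x^+=-2.8436  v^+=-2.9422  a^+=-1.5385
step 6: x_pred=-5.4014  r=5.1614  x^+=-1.5407  v^+=-0.8413  a^+=2.2000

a_post = 2.2000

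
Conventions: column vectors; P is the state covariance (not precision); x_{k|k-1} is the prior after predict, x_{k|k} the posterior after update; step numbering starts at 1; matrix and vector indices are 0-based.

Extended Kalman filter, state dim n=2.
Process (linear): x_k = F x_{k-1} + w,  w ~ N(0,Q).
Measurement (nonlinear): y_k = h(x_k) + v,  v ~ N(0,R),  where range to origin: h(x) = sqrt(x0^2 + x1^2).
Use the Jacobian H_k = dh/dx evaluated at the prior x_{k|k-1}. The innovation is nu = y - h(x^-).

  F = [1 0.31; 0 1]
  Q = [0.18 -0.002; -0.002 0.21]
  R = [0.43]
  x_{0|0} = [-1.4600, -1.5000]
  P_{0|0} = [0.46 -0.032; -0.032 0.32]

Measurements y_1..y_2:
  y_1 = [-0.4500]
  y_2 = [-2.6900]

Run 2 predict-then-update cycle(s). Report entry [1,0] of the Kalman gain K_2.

K[1,0] = -0.3906

step 1: x^-=[-1.9250, -1.5000]  P^-=[0.6509 0.0652; 0.0652 0.5300]  H_jac=[-0.7888 -0.6146]  S=[1.0985]  K=[-0.5039; -0.3434]  nu=[-2.8904]  x^+=[-0.4685, -0.5075]  P^+=[0.3720 -0.1249; -0.1249 0.4005]
step 2: x^-=[-0.6258, -0.5075]  P^-=[0.5131 -0.0027; -0.0027 0.6105]  H_jac=[-0.7767 -0.6298]  S=[0.9790]  K=[-0.4053; -0.3906]  nu=[-3.4957]  x^+=[0.7910, 0.8579]  P^+=[0.3522 -0.1577; -0.1577 0.4611]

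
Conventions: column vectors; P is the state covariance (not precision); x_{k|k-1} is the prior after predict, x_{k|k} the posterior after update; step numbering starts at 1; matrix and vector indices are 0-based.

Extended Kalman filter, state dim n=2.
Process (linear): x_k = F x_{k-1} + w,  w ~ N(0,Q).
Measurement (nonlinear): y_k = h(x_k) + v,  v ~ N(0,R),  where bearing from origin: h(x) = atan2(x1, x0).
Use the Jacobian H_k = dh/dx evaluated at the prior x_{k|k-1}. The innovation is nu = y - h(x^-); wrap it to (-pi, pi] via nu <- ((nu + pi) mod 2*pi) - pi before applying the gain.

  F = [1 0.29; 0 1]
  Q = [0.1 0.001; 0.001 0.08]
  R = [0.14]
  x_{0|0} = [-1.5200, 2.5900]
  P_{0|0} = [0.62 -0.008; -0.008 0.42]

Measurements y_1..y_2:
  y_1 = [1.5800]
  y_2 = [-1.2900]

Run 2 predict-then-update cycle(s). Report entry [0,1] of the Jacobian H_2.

step 1: x^-=[-0.7689, 2.5900]  P^-=[0.7507 0.1148; 0.1148 0.5000]  H_jac=[-0.3548 -0.1053]  S=[0.2486]  K=[-1.1199; -0.3757]  nu=[-0.2794]  x^+=[-0.4560, 2.6950]  P^+=[0.4388 0.0102; 0.0102 0.4649]
step 2: x^-=[0.3255, 2.6950]  P^-=[0.5839 0.1460; 0.1460 0.5449]  H_jac=[-0.3657 0.0442]  S=[0.2144]  K=[-0.9657; -0.1368]  nu=[-2.7406]  x^+=[2.9721, 3.0698]  P^+=[0.3839 0.1177; 0.1177 0.5409]

H_jac[0,1] = 0.0442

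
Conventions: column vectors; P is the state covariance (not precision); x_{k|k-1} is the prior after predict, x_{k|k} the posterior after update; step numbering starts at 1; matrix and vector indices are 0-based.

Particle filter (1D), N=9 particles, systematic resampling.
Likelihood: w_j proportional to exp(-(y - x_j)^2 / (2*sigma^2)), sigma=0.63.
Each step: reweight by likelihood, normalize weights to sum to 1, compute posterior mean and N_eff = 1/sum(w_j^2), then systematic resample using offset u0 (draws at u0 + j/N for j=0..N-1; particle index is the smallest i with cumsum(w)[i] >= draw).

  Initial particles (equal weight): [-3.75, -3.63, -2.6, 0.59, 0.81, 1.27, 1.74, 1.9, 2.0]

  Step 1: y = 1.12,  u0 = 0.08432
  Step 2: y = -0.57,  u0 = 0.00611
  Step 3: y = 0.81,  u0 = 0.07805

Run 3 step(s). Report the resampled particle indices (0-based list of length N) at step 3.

resampled_idx = [0, 1, 2, 3, 4, 5, 6, 7, 8]

step 1: w=[0.0000, 0.0000, 0.0000, 0.1747, 0.2205, 0.2419, 0.1534, 0.1157, 0.0938]  mean=1.2632  Neff=5.4531  idx=[3, 4, 4, 5, 5, 6, 6, 7, 8]
step 2: w=[0.4631, 0.2291, 0.2291, 0.0354, 0.0354, 0.0030, 0.0030, 0.0012, 0.0006]  mean=0.7484  Neff=3.1060  idx=[0, 0, 0, 0, 0, 1, 1, 2, 2]
step 3: w=[0.1081, 0.1081, 0.1081, 0.1081, 0.1081, 0.1149, 0.1149, 0.1149, 0.1149]  mean=0.6911  Neff=8.9917  idx=[0, 1, 2, 3, 4, 5, 6, 7, 8]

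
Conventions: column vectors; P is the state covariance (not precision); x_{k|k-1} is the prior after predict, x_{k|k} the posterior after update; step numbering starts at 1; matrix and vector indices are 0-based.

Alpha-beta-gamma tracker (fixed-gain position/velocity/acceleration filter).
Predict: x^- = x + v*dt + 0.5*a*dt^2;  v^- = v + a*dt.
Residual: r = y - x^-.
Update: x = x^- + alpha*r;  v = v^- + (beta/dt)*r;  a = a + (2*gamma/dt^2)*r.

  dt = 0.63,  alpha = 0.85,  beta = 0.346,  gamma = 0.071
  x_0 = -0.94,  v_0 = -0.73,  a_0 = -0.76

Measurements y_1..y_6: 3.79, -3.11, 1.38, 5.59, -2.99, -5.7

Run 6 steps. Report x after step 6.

step 1: x_pred=-1.5507  r=5.3407  x^+=2.9889  v^+=1.7244  a^+=1.1508
step 2: x_pred=4.3036  r=-7.4136  x^+=-1.9980  v^+=-1.6223  a^+=-1.5016
step 3: x_pred=-3.3180  r=4.6980  x^+=0.6753  v^+=0.0119  a^+=0.1792
step 4: x_pred=0.7183  r=4.8717  x^+=4.8593  v^+=2.8003  a^+=1.9221
step 5: x_pred=7.0049  r=-9.9949  x^+=-1.4908  v^+=-1.4780  a^+=-1.6538
step 6: x_pred=-2.7501  r=-2.9499  x^+=-5.2575  v^+=-4.1400  a^+=-2.7092

x_post = -5.2575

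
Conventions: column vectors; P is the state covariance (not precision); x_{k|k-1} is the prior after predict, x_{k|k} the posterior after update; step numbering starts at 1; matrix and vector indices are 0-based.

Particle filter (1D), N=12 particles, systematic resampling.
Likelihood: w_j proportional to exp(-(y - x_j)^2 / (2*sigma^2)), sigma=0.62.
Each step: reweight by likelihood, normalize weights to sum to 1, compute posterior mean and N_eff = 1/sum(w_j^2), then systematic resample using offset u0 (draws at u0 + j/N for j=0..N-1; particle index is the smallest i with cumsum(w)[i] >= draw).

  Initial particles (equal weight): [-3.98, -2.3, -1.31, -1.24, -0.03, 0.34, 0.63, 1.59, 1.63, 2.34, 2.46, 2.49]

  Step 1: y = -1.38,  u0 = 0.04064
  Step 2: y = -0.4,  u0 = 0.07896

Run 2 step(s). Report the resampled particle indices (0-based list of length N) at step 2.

resampled_idx = [2, 3, 4, 5, 6, 7, 8, 9, 10, 11, 11, 11]

step 1: w=[0.0001, 0.1374, 0.4104, 0.4026, 0.0386, 0.0088, 0.0022, 0.0000, 0.0000, 0.0000, 0.0000, 0.0000]  mean=-1.3498  Neff=2.8492  idx=[1, 1, 2, 2, 2, 2, 2, 3, 3, 3, 3, 4]
step 2: w=[0.0022, 0.0022, 0.0820, 0.0820, 0.0820, 0.0820, 0.0820, 0.0961, 0.0961, 0.0961, 0.0961, 0.2014]  mean=-1.0297  Neff=9.0010  idx=[2, 3, 4, 5, 6, 7, 8, 9, 10, 11, 11, 11]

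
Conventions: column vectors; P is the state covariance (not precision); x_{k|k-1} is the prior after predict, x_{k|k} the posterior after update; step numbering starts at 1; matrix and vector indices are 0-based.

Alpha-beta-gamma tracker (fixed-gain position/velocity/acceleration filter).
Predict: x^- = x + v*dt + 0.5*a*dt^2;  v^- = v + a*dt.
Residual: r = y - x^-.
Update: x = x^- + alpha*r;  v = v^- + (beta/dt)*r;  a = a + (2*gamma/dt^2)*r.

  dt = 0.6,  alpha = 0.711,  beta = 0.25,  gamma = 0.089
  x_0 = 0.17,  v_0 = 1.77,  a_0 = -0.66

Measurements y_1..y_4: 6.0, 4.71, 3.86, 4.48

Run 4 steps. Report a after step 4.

a_post = -2.0186

step 1: x_pred=1.1132  r=4.8868  x^+=4.5877  v^+=3.4102  a^+=1.7563
step 2: x_pred=6.9499  r=-2.2399  x^+=5.3573  v^+=3.5306  a^+=0.6487
step 3: x_pred=7.5925  r=-3.7325  x^+=4.9387  v^+=2.3646  a^+=-1.1968
step 4: x_pred=6.1421  r=-1.6621  x^+=4.9603  v^+=0.9541  a^+=-2.0186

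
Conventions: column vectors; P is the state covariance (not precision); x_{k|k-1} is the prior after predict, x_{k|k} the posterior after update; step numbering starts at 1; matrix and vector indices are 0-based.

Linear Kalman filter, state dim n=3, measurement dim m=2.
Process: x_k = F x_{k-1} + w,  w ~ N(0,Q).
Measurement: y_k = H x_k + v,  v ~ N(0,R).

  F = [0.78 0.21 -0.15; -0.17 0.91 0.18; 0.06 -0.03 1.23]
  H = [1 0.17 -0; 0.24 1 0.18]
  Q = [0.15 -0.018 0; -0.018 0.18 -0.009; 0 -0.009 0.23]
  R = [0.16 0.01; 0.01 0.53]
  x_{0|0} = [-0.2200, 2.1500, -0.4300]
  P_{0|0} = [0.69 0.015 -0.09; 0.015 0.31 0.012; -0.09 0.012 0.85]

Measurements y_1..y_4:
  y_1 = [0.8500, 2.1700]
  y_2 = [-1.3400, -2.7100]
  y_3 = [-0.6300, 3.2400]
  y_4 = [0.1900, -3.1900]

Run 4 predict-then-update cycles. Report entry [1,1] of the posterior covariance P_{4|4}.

P_post[1,1] = 0.2335

step 1: x^-=[0.3444, 1.9165, -0.6066]  P^-=[0.6278 -0.0792 -0.2090; -0.0792 0.4890 0.1958; -0.2090 0.1958 1.5045]  S=[0.7750 0.1297; 0.1297 1.1183]  K=[0.8032 -0.0629; -0.0720 0.4601; -0.2948 0.4066]  nu=[0.1798, 0.2800]  x^+=[0.4712, 2.0324, -0.5458]  P^+=[0.1365 -0.0506 -0.0417; -0.0506 0.2568 -0.0085; -0.0417 -0.0085 1.2834]
step 2: x^-=[0.8762, 1.6712, -0.7040]  P^-=[0.2670 -0.0618 -0.2733; -0.0618 0.4536 0.2626; -0.2733 0.2626 2.1670]  S=[0.4190 0.0457; 0.0457 1.1104]  K=[0.6194 -0.0678; -0.0113 0.4382; -0.6060 0.5536]  nu=[-2.5003, -4.4647]  x^+=[-0.3698, -0.2569, -1.6603]  P^+=[0.1049 -0.0384 -0.0919; -0.0384 0.2408 0.0028; -0.0919 0.0028 1.7035]
step 3: x^-=[-0.0934, -0.4697, -2.0567]  P^-=[0.2716 -0.0733 -0.3971; -0.0733 0.4560 0.3795; -0.3971 0.3795 2.7941]  S=[0.4198 0.0166; 0.0166 1.1594]  K=[0.6202 -0.0775; -0.0071 0.4372; -0.8195 0.6907]  nu=[-0.4568, 4.1024]  x^+=[-0.6946, 1.3271, 1.1510]  P^+=[0.1047 -0.0366 -0.1298; -0.0366 0.2345 0.0330; -0.1298 0.0330 1.9780]
step 4: x^-=[-0.4358, 1.5329, 1.3342]  P^-=[0.2848 -0.0900 -0.4758; -0.0900 0.4714 0.4817; -0.4758 0.4817 3.2016]  S=[0.4279 -0.0060; -0.0060 1.2107]  K=[0.6288 -0.0854; -0.0167 0.4431; -0.9097 0.7751]  nu=[0.3652, -4.8585]  x^+=[0.2090, -0.6258, -2.7636]  P^+=[0.1062 -0.0379 -0.1475; -0.0379 0.2335 0.0570; -0.1475 0.0570 2.1117]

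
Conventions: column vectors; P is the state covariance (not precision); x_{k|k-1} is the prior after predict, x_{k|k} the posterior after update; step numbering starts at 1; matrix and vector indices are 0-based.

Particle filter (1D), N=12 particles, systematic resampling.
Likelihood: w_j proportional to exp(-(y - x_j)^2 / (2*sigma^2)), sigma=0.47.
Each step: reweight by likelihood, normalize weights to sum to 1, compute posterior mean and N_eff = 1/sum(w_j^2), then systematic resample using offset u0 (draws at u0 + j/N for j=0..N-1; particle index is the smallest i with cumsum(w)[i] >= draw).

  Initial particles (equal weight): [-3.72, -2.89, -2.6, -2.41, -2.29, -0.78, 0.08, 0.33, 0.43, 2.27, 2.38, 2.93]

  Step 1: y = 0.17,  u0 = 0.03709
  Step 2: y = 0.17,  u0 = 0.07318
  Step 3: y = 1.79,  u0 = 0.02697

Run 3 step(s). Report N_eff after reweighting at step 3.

step 1: w=[0.0000, 0.0000, 0.0000, 0.0000, 0.0000, 0.0445, 0.3370, 0.3239, 0.2945, 0.0000, 0.0000, 0.0000]  mean=0.2258  Neff=3.2548  idx=[5, 6, 6, 6, 6, 7, 7, 7, 7, 8, 8, 8]
step 2: w=[0.0125, 0.0944, 0.0944, 0.0944, 0.0944, 0.0907, 0.0907, 0.0907, 0.0907, 0.0825, 0.0825, 0.0825]  mean=0.2466  Neff=11.2283  idx=[1, 2, 3, 4, 5, 6, 7, 7, 8, 9, 10, 11]
step 3: w=[0.0147, 0.0147, 0.0147, 0.0147, 0.0881, 0.0881, 0.0881, 0.0881, 0.0881, 0.1669, 0.1669, 0.1669]  mean=0.3654  Neff=8.1134  idx=[1, 4, 5, 6, 7, 8, 9, 9, 10, 10, 11, 11]

N_eff = 8.1134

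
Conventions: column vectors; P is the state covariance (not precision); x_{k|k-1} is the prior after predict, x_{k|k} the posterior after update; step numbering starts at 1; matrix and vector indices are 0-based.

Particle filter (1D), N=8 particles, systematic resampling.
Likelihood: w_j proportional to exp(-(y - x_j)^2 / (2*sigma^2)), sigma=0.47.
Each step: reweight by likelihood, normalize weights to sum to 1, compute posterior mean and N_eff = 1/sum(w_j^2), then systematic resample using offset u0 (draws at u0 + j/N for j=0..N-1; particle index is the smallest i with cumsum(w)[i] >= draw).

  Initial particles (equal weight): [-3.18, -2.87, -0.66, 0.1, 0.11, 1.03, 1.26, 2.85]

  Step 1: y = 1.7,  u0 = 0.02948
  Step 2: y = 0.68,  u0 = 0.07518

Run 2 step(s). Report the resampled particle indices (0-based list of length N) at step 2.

resampled_idx = [0, 1, 1, 2, 3, 5, 6, 7]

step 1: w=[0.0000, 0.0000, 0.0000, 0.0029, 0.0031, 0.3404, 0.6066, 0.0471]  mean=1.2498  Neff=2.0575  idx=[5, 5, 5, 6, 6, 6, 6, 6]
step 2: w=[0.1644, 0.1644, 0.1644, 0.1013, 0.1013, 0.1013, 0.1013, 0.1013]  mean=1.1465  Neff=7.5490  idx=[0, 1, 1, 2, 3, 5, 6, 7]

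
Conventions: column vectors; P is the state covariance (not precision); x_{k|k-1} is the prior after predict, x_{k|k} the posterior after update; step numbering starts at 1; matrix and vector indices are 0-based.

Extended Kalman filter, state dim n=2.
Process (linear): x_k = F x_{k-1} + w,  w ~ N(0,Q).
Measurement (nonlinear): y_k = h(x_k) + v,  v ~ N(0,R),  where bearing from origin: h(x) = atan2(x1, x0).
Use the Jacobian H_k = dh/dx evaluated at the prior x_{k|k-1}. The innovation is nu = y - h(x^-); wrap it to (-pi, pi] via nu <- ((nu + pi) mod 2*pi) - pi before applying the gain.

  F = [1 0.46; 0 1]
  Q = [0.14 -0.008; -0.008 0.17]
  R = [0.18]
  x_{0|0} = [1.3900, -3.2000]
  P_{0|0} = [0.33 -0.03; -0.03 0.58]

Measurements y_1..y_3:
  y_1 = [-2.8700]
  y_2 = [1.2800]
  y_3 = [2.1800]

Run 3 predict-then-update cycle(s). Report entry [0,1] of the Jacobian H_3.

H_jac[0,1] = -0.1385

step 1: x^-=[-0.0820, -3.2000]  P^-=[0.5651 0.2288; 0.2288 0.7500]  H_jac=[0.3123 -0.0080]  S=[0.2340]  K=[0.7463; 0.2797]  nu=[-1.2736]  x^+=[-1.0325, -3.5562]  P^+=[0.4348 0.1800; 0.1800 0.7317]
step 2: x^-=[-2.6684, -3.5562]  P^-=[0.8952 0.5085; 0.5085 0.9017]  H_jac=[0.1799 -0.1350]  S=[0.2007]  K=[0.4604; -0.1506]  nu=[-2.7887]  x^+=[-3.9522, -3.1361]  P^+=[0.8526 0.5224; 0.5224 0.8971]
step 3: x^-=[-5.3948, -3.1361]  P^-=[1.6631 0.9271; 0.9271 1.0671]  H_jac=[0.0805 -0.1385]  S=[0.1906]  K=[0.0288; -0.3840]  nu=[-1.4882]  x^+=[-5.4377, -2.5647]  P^+=[1.6630 0.9292; 0.9292 1.0390]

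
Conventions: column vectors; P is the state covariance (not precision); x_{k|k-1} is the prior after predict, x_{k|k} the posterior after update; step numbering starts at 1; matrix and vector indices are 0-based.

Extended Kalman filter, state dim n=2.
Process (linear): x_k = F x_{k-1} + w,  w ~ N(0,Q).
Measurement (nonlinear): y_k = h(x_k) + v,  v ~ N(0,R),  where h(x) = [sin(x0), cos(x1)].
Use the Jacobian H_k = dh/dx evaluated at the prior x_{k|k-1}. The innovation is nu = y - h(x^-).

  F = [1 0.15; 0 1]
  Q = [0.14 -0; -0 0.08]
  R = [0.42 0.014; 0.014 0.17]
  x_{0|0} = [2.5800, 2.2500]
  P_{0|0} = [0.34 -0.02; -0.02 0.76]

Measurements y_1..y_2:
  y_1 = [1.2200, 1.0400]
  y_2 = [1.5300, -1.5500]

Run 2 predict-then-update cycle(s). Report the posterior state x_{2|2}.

x_post = [2.1420, 2.0979]

step 1: x^-=[2.9175, 2.2500]  P^-=[0.4911 0.0940; 0.0940 0.8400]  H_jac=[-0.9750 0.0000; 0.0000 -0.7781]  S=[0.8868 0.0853; 0.0853 0.6785]  K=[-0.5360 -0.0404; -0.0108 -0.9619]  nu=[0.9978, 1.6682]  x^+=[2.3153, 0.6346]  P^+=[0.2315 0.0185; 0.0185 0.2104]
step 2: x^-=[2.4105, 0.6346]  P^-=[0.3818 0.0500; 0.0500 0.2904]  H_jac=[-0.7444 0.0000; 0.0000 -0.5929]  S=[0.6316 0.0361; 0.0361 0.2721]  K=[-0.4471 -0.0497; -0.0230 -0.6297]  nu=[0.8623, -2.3553]  x^+=[2.1420, 2.0979]  P^+=[0.2532 0.0248; 0.0248 0.1811]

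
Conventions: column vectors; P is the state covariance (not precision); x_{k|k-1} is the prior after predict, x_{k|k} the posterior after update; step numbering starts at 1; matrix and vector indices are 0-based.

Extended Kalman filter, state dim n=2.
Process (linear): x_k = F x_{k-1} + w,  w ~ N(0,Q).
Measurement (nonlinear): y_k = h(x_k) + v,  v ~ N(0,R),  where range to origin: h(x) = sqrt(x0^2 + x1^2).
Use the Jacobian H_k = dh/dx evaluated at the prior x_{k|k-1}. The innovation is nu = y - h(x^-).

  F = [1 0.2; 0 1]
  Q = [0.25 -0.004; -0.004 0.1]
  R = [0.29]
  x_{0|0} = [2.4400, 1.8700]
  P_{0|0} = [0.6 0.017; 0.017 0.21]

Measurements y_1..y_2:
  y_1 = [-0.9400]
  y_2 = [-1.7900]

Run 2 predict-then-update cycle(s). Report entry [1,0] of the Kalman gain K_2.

K[1,0] = 0.5489

step 1: x^-=[2.8140, 1.8700]  P^-=[0.8652 0.0550; 0.0550 0.3100]  H_jac=[0.8329 0.5535]  S=[1.0358]  K=[0.7251; 0.2099]  nu=[-4.3187]  x^+=[-0.3173, 0.9637]  P^+=[0.3207 -0.1026; -0.1026 0.2644]
step 2: x^-=[-0.1246, 0.9637]  P^-=[0.5402 -0.0537; -0.0537 0.3644]  H_jac=[-0.1282 0.9917]  S=[0.6709]  K=[-0.1826; 0.5489]  nu=[-2.7617]  x^+=[0.3799, -0.5522]  P^+=[0.5178 0.0135; 0.0135 0.1622]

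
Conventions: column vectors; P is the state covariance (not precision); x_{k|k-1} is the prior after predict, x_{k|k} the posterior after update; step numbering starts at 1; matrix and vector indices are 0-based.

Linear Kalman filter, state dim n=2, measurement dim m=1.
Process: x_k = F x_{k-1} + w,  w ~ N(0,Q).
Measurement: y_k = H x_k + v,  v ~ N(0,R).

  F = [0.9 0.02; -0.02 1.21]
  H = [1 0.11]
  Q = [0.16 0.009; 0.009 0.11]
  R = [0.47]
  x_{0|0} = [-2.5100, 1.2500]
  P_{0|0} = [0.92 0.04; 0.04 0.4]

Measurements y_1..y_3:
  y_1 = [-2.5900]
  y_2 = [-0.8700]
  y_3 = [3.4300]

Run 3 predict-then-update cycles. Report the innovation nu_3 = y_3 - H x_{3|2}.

innov = [4.6756]

step 1: x^-=[-2.2340, 1.5627]  P^-=[0.9068 0.0457; 0.0457 0.6941]  S=[1.3952]  K=[0.6535; 0.0874]  nu=[-0.5279]  x^+=[-2.5790, 1.5165]  P^+=[0.3109 -0.0341; -0.0341 0.6834]
step 2: x^-=[-2.2908, 1.8866]  P^-=[0.4109 -0.0172; -0.0172 1.1123]  S=[0.8906]  K=[0.4593; 0.1181]  nu=[1.2132]  x^+=[-1.7336, 2.0299]  P^+=[0.2230 -0.0655; -0.0655 1.0999]
step 3: x^-=[-1.5196, 2.4909]  P^-=[0.3388 -0.0397; -0.0397 1.7236]  S=[0.8209]  K=[0.4074; 0.1827]  nu=[4.6756]  x^+=[0.3850, 3.3449]  P^+=[0.2025 -0.1007; -0.1007 1.6963]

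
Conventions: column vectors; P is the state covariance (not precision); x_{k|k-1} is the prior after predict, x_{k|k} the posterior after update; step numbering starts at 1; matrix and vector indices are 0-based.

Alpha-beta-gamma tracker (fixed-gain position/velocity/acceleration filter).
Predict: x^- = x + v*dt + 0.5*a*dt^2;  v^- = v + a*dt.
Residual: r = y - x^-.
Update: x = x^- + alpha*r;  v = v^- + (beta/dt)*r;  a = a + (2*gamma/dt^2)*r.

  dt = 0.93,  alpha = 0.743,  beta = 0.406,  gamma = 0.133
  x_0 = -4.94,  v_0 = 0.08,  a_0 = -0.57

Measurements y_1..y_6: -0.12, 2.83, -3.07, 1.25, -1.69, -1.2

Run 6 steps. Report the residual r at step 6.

step 1: x_pred=-5.1121  r=4.9921  x^+=-1.4030  v^+=1.7292  a^+=0.9653
step 2: x_pred=0.6227  r=2.2073  x^+=2.2627  v^+=3.5906  a^+=1.6442
step 3: x_pred=6.3130  r=-9.3830  x^+=-0.6586  v^+=1.0235  a^+=-1.2416
step 4: x_pred=-0.2437  r=1.4937  x^+=0.8661  v^+=0.5209  a^+=-0.7822
step 5: x_pred=1.0123  r=-2.7023  x^+=-0.9955  v^+=-1.3863  a^+=-1.6133
step 6: x_pred=-2.9824  r=1.7824  x^+=-1.6581  v^+=-2.1085  a^+=-1.0651

resid = 1.7824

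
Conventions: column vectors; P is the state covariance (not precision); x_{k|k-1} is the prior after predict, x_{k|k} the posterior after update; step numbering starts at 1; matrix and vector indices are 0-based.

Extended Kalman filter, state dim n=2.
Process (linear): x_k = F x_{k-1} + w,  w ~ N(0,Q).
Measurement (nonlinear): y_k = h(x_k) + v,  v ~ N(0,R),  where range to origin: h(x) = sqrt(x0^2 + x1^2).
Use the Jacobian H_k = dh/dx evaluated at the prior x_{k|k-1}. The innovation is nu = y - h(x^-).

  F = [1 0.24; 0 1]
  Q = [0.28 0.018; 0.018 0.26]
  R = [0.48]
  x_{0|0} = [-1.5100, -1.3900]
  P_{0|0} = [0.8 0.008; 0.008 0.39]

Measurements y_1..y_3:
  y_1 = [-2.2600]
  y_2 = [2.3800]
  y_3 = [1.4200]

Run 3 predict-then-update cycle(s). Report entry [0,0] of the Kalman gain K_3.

K[0,0] = 0.5526

step 1: x^-=[-1.8436, -1.3900]  P^-=[1.1063 0.1196; 0.1196 0.6500]  H_jac=[-0.7985 -0.6020]  S=[1.5359]  K=[-0.6220; -0.3170]  nu=[-4.5689]  x^+=[0.9983, 0.0581]  P^+=[0.5121 -0.1832; -0.1832 0.4957]
step 2: x^-=[1.0123, 0.0581]  P^-=[0.7327 -0.0462; -0.0462 0.7557]  H_jac=[0.9984 0.0573]  S=[1.2074]  K=[0.6036; -0.0024]  nu=[1.3661]  x^+=[1.8368, 0.0549]  P^+=[0.2928 -0.0445; -0.0445 0.7557]
step 3: x^-=[1.8500, 0.0549]  P^-=[0.5949 0.1548; 0.1548 1.0157]  H_jac=[0.9996 0.0297]  S=[1.0845]  K=[0.5526; 0.1705]  nu=[-0.4308]  x^+=[1.6119, -0.0185]  P^+=[0.2638 0.0527; 0.0527 0.9842]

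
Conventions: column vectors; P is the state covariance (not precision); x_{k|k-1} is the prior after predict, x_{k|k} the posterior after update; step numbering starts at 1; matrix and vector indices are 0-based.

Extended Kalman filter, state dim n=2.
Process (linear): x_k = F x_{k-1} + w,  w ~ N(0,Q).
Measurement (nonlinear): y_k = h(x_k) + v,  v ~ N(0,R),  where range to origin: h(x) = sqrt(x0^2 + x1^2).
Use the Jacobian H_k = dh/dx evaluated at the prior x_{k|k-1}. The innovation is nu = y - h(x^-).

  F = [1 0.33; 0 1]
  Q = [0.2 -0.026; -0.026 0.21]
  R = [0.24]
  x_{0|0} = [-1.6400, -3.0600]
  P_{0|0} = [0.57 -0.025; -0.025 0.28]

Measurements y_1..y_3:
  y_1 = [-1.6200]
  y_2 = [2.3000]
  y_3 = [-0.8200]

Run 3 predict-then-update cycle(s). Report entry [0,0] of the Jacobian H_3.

step 1: x^-=[-2.6498, -3.0600]  P^-=[0.7840 0.0414; 0.0414 0.4900]  H_jac=[-0.6546 -0.7560]  S=[0.8970]  K=[-0.6071; -0.4432]  nu=[-5.6678]  x^+=[0.7910, -0.5481]  P^+=[0.4534 -0.1999; -0.1999 0.3138]
step 2: x^-=[0.6101, -0.5481]  P^-=[0.5557 -0.1224; -0.1224 0.5238]  H_jac=[0.7439 -0.6683]  S=[0.9031]  K=[0.5483; -0.4884]  nu=[1.4799]  x^+=[1.4214, -1.2709]  P^+=[0.2842 0.1195; 0.1195 0.3084]
step 3: x^-=[1.0020, -1.2709]  P^-=[0.5966 0.1952; 0.1952 0.5184]  H_jac=[0.6192 -0.7853]  S=[0.5985]  K=[0.3610; -0.4781]  nu=[-2.4384]  x^+=[0.1217, -0.1050]  P^+=[0.5186 0.2986; 0.2986 0.3815]

H_jac[0,0] = 0.6192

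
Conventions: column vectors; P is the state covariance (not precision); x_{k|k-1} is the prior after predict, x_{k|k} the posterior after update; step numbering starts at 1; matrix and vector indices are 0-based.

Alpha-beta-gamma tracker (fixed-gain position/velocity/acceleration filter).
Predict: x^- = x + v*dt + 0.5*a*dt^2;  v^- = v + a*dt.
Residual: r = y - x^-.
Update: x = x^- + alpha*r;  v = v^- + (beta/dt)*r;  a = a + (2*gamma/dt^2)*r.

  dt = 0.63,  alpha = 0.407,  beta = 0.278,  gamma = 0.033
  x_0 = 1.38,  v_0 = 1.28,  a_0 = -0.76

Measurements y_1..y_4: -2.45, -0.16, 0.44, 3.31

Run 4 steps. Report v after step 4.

step 1: x_pred=2.0356  r=-4.4856  x^+=0.2099  v^+=-1.1782  a^+=-1.5059
step 2: x_pred=-0.8311  r=0.6711  x^+=-0.5580  v^+=-1.8307  a^+=-1.3943
step 3: x_pred=-1.9880  r=2.4280  x^+=-0.9998  v^+=-1.6377  a^+=-0.9905
step 4: x_pred=-2.2282  r=5.5382  x^+=0.0259  v^+=0.1821  a^+=-0.0696

v_post = 0.1821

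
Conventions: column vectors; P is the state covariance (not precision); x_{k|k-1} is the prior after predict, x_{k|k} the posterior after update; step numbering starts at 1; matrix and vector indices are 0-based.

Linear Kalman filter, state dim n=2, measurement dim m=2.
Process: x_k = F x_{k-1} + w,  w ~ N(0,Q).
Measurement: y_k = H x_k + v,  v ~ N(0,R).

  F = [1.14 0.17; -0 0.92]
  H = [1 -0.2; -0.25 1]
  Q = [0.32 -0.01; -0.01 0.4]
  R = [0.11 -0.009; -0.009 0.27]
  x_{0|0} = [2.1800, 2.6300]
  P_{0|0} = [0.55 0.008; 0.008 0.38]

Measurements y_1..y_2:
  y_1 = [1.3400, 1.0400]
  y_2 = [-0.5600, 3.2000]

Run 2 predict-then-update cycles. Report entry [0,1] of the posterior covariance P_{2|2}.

step 1: x^-=[2.9323, 2.4196]  P^-=[1.0489 0.0578; 0.0578 0.7216]  S=[1.1646 -0.3548; -0.3548 1.0283]  K=[0.9277 0.1213; 0.1512 0.7399]  nu=[-1.1084, -0.6465]  x^+=[1.8257, 1.7737]  P^+=[0.1114 0.0523; 0.0523 0.2115]
step 2: x^-=[2.3828, 1.6318]  P^-=[0.4911 0.0779; 0.0779 0.5790]  S=[0.5932 -0.1658; -0.1658 0.8407]  K=[0.8327 0.1108; 0.1292 0.6910]  nu=[-2.6164, 2.1639]  x^+=[0.4438, 2.7889]  P^+=[0.1001 0.0475; 0.0475 0.1973]

P_post[0,1] = 0.0475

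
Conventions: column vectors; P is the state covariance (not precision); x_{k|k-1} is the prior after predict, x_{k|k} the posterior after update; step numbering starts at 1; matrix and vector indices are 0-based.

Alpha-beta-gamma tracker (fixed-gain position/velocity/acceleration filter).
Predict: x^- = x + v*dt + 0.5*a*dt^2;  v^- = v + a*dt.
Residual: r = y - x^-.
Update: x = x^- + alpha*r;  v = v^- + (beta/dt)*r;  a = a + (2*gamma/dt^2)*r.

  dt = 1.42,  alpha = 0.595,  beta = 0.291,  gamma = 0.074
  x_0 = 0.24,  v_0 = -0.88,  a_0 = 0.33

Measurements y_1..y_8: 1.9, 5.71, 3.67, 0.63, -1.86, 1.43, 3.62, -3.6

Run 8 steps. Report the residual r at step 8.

resid = -4.2751

step 1: x_pred=-0.6769  r=2.5769  x^+=0.8564  v^+=0.1167  a^+=0.5191
step 2: x_pred=1.5454  r=4.1646  x^+=4.0234  v^+=1.7073  a^+=0.8248
step 3: x_pred=7.2793  r=-3.6093  x^+=5.1318  v^+=2.1389  a^+=0.5599
step 4: x_pred=8.7335  r=-8.1035  x^+=3.9119  v^+=1.2733  a^+=-0.0349
step 5: x_pred=5.6848  r=-7.5448  x^+=1.1956  v^+=-0.3224  a^+=-0.5887
step 6: x_pred=0.1444  r=1.2856  x^+=0.9093  v^+=-0.8948  a^+=-0.4943
step 7: x_pred=-0.8597  r=4.4797  x^+=1.8057  v^+=-0.6787  a^+=-0.1655
step 8: x_pred=0.6751  r=-4.2751  x^+=-1.8686  v^+=-1.7898  a^+=-0.4793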